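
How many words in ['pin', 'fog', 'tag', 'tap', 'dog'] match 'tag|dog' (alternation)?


Alternation 'tag|dog' matches either 'tag' or 'dog'.
Checking each word:
  'pin' -> no
  'fog' -> no
  'tag' -> MATCH
  'tap' -> no
  'dog' -> MATCH
Matches: ['tag', 'dog']
Count: 2

2


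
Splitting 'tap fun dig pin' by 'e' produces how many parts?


Splitting by 'e' breaks the string at each occurrence of the separator.
Text: 'tap fun dig pin'
Parts after split:
  Part 1: 'tap fun dig pin'
Total parts: 1

1


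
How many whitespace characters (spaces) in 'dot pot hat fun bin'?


\s matches whitespace characters (spaces, tabs, etc.).
Text: 'dot pot hat fun bin'
This text has 5 words separated by spaces.
Number of spaces = number of words - 1 = 5 - 1 = 4

4


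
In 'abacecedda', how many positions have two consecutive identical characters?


Looking for consecutive identical characters in 'abacecedda':
  pos 0-1: 'a' vs 'b' -> different
  pos 1-2: 'b' vs 'a' -> different
  pos 2-3: 'a' vs 'c' -> different
  pos 3-4: 'c' vs 'e' -> different
  pos 4-5: 'e' vs 'c' -> different
  pos 5-6: 'c' vs 'e' -> different
  pos 6-7: 'e' vs 'd' -> different
  pos 7-8: 'd' vs 'd' -> MATCH ('dd')
  pos 8-9: 'd' vs 'a' -> different
Consecutive identical pairs: ['dd']
Count: 1

1


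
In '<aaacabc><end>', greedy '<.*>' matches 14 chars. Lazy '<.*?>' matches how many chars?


Greedy '<.*>' tries to match as MUCH as possible.
Lazy '<.*?>' tries to match as LITTLE as possible.

String: '<aaacabc><end>'
Greedy '<.*>' starts at first '<' and extends to the LAST '>': '<aaacabc><end>' (14 chars)
Lazy '<.*?>' starts at first '<' and stops at the FIRST '>': '<aaacabc>' (9 chars)

9


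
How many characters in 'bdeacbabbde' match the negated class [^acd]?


Negated class [^acd] matches any char NOT in {a, c, d}
Scanning 'bdeacbabbde':
  pos 0: 'b' -> MATCH
  pos 1: 'd' -> no (excluded)
  pos 2: 'e' -> MATCH
  pos 3: 'a' -> no (excluded)
  pos 4: 'c' -> no (excluded)
  pos 5: 'b' -> MATCH
  pos 6: 'a' -> no (excluded)
  pos 7: 'b' -> MATCH
  pos 8: 'b' -> MATCH
  pos 9: 'd' -> no (excluded)
  pos 10: 'e' -> MATCH
Total matches: 6

6


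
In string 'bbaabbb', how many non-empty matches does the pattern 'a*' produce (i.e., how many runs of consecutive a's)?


Pattern 'a*' matches zero or more a's. We want non-empty runs of consecutive a's.
String: 'bbaabbb'
Walking through the string to find runs of a's:
  Run 1: positions 2-3 -> 'aa'
Non-empty runs found: ['aa']
Count: 1

1


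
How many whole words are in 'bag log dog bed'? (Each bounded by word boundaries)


Word boundaries (\b) mark the start/end of each word.
Text: 'bag log dog bed'
Splitting by whitespace:
  Word 1: 'bag'
  Word 2: 'log'
  Word 3: 'dog'
  Word 4: 'bed'
Total whole words: 4

4


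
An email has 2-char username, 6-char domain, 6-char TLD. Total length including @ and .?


An email address has format: username@domain.tld
Username length: 2
'@' character: 1
Domain length: 6
'.' character: 1
TLD length: 6
Total = 2 + 1 + 6 + 1 + 6 = 16

16


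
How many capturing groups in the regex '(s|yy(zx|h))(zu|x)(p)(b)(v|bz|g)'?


To count capturing groups, count each '(' that starts a group.
Pattern: '(s|yy(zx|h))(zu|x)(p)(b)(v|bz|g)'
Walking through the pattern:
  Position 0: '(' -> group #1
  Position 5: '(' -> group #2
  Position 12: '(' -> group #3
  Position 18: '(' -> group #4
  Position 21: '(' -> group #5
  Position 24: '(' -> group #6
Total capturing groups: 6

6


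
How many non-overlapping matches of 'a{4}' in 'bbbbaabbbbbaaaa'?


Pattern 'a{4}' matches exactly 4 consecutive a's (greedy, non-overlapping).
String: 'bbbbaabbbbbaaaa'
Scanning for runs of a's:
  Run at pos 4: 'aa' (length 2) -> 0 match(es)
  Run at pos 11: 'aaaa' (length 4) -> 1 match(es)
Matches found: ['aaaa']
Total: 1

1


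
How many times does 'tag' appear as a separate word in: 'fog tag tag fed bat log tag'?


Scanning each word for exact match 'tag':
  Word 1: 'fog' -> no
  Word 2: 'tag' -> MATCH
  Word 3: 'tag' -> MATCH
  Word 4: 'fed' -> no
  Word 5: 'bat' -> no
  Word 6: 'log' -> no
  Word 7: 'tag' -> MATCH
Total matches: 3

3


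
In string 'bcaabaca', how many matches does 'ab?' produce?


Pattern 'ab?' matches 'a' optionally followed by 'b'.
String: 'bcaabaca'
Scanning left to right for 'a' then checking next char:
  Match 1: 'a' (a not followed by b)
  Match 2: 'ab' (a followed by b)
  Match 3: 'a' (a not followed by b)
  Match 4: 'a' (a not followed by b)
Total matches: 4

4


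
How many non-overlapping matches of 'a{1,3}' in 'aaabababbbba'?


Pattern 'a{1,3}' matches between 1 and 3 consecutive a's (greedy).
String: 'aaabababbbba'
Finding runs of a's and applying greedy matching:
  Run at pos 0: 'aaa' (length 3)
  Run at pos 4: 'a' (length 1)
  Run at pos 6: 'a' (length 1)
  Run at pos 11: 'a' (length 1)
Matches: ['aaa', 'a', 'a', 'a']
Count: 4

4


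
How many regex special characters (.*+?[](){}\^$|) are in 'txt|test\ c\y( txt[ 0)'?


Regex special characters are: . * + ? [ ] ( ) { } \ ^ $ |
Scanning 'txt|test\ c\y( txt[ 0)':
  pos 3: '|' -> SPECIAL
  pos 8: '\' -> SPECIAL
  pos 11: '\' -> SPECIAL
  pos 13: '(' -> SPECIAL
  pos 18: '[' -> SPECIAL
  pos 21: ')' -> SPECIAL
Special chars found: ['|', '\\', '\\', '(', '[', ')']
Total: 6

6


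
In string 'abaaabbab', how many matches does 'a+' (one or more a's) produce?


Pattern 'a+' matches one or more consecutive a's.
String: 'abaaabbab'
Scanning for runs of a:
  Match 1: 'a' (length 1)
  Match 2: 'aaa' (length 3)
  Match 3: 'a' (length 1)
Total matches: 3

3


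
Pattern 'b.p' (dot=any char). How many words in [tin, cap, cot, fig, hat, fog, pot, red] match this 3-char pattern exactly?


Pattern 'b.p' means: starts with 'b', any single char, ends with 'p'.
Checking each word (must be exactly 3 chars):
  'tin' (len=3): no
  'cap' (len=3): no
  'cot' (len=3): no
  'fig' (len=3): no
  'hat' (len=3): no
  'fog' (len=3): no
  'pot' (len=3): no
  'red' (len=3): no
Matching words: []
Total: 0

0


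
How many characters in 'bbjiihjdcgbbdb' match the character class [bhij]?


Character class [bhij] matches any of: {b, h, i, j}
Scanning string 'bbjiihjdcgbbdb' character by character:
  pos 0: 'b' -> MATCH
  pos 1: 'b' -> MATCH
  pos 2: 'j' -> MATCH
  pos 3: 'i' -> MATCH
  pos 4: 'i' -> MATCH
  pos 5: 'h' -> MATCH
  pos 6: 'j' -> MATCH
  pos 7: 'd' -> no
  pos 8: 'c' -> no
  pos 9: 'g' -> no
  pos 10: 'b' -> MATCH
  pos 11: 'b' -> MATCH
  pos 12: 'd' -> no
  pos 13: 'b' -> MATCH
Total matches: 10

10


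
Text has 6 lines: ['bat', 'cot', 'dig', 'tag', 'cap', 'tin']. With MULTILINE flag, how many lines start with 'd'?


With MULTILINE flag, ^ matches the start of each line.
Lines: ['bat', 'cot', 'dig', 'tag', 'cap', 'tin']
Checking which lines start with 'd':
  Line 1: 'bat' -> no
  Line 2: 'cot' -> no
  Line 3: 'dig' -> MATCH
  Line 4: 'tag' -> no
  Line 5: 'cap' -> no
  Line 6: 'tin' -> no
Matching lines: ['dig']
Count: 1

1


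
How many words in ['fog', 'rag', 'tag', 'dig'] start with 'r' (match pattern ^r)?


Pattern ^r anchors to start of word. Check which words begin with 'r':
  'fog' -> no
  'rag' -> MATCH (starts with 'r')
  'tag' -> no
  'dig' -> no
Matching words: ['rag']
Count: 1

1


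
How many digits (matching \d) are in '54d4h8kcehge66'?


\d matches any digit 0-9.
Scanning '54d4h8kcehge66':
  pos 0: '5' -> DIGIT
  pos 1: '4' -> DIGIT
  pos 3: '4' -> DIGIT
  pos 5: '8' -> DIGIT
  pos 12: '6' -> DIGIT
  pos 13: '6' -> DIGIT
Digits found: ['5', '4', '4', '8', '6', '6']
Total: 6

6


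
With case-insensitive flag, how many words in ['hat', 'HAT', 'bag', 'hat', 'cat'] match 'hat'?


Case-insensitive matching: compare each word's lowercase form to 'hat'.
  'hat' -> lower='hat' -> MATCH
  'HAT' -> lower='hat' -> MATCH
  'bag' -> lower='bag' -> no
  'hat' -> lower='hat' -> MATCH
  'cat' -> lower='cat' -> no
Matches: ['hat', 'HAT', 'hat']
Count: 3

3


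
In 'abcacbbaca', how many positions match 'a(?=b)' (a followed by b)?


Lookahead 'a(?=b)' matches 'a' only when followed by 'b'.
String: 'abcacbbaca'
Checking each position where char is 'a':
  pos 0: 'a' -> MATCH (next='b')
  pos 3: 'a' -> no (next='c')
  pos 7: 'a' -> no (next='c')
Matching positions: [0]
Count: 1

1


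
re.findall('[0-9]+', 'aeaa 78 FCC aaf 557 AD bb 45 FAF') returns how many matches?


Pattern '[0-9]+' finds one or more digits.
Text: 'aeaa 78 FCC aaf 557 AD bb 45 FAF'
Scanning for matches:
  Match 1: '78'
  Match 2: '557'
  Match 3: '45'
Total matches: 3

3


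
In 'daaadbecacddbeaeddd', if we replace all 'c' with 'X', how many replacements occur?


re.sub('c', 'X', text) replaces every occurrence of 'c' with 'X'.
Text: 'daaadbecacddbeaeddd'
Scanning for 'c':
  pos 7: 'c' -> replacement #1
  pos 9: 'c' -> replacement #2
Total replacements: 2

2


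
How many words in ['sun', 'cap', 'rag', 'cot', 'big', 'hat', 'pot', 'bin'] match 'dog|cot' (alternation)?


Alternation 'dog|cot' matches either 'dog' or 'cot'.
Checking each word:
  'sun' -> no
  'cap' -> no
  'rag' -> no
  'cot' -> MATCH
  'big' -> no
  'hat' -> no
  'pot' -> no
  'bin' -> no
Matches: ['cot']
Count: 1

1


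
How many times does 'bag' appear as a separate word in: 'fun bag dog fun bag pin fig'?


Scanning each word for exact match 'bag':
  Word 1: 'fun' -> no
  Word 2: 'bag' -> MATCH
  Word 3: 'dog' -> no
  Word 4: 'fun' -> no
  Word 5: 'bag' -> MATCH
  Word 6: 'pin' -> no
  Word 7: 'fig' -> no
Total matches: 2

2


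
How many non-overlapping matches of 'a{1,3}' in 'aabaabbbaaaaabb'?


Pattern 'a{1,3}' matches between 1 and 3 consecutive a's (greedy).
String: 'aabaabbbaaaaabb'
Finding runs of a's and applying greedy matching:
  Run at pos 0: 'aa' (length 2)
  Run at pos 3: 'aa' (length 2)
  Run at pos 8: 'aaaaa' (length 5)
Matches: ['aa', 'aa', 'aaa', 'aa']
Count: 4

4


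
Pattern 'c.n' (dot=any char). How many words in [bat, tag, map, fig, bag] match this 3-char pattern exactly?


Pattern 'c.n' means: starts with 'c', any single char, ends with 'n'.
Checking each word (must be exactly 3 chars):
  'bat' (len=3): no
  'tag' (len=3): no
  'map' (len=3): no
  'fig' (len=3): no
  'bag' (len=3): no
Matching words: []
Total: 0

0


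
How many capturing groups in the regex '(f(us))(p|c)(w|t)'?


To count capturing groups, count each '(' that starts a group.
Pattern: '(f(us))(p|c)(w|t)'
Walking through the pattern:
  Position 0: '(' -> group #1
  Position 2: '(' -> group #2
  Position 7: '(' -> group #3
  Position 12: '(' -> group #4
Total capturing groups: 4

4


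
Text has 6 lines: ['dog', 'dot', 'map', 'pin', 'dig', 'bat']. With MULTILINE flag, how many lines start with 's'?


With MULTILINE flag, ^ matches the start of each line.
Lines: ['dog', 'dot', 'map', 'pin', 'dig', 'bat']
Checking which lines start with 's':
  Line 1: 'dog' -> no
  Line 2: 'dot' -> no
  Line 3: 'map' -> no
  Line 4: 'pin' -> no
  Line 5: 'dig' -> no
  Line 6: 'bat' -> no
Matching lines: []
Count: 0

0


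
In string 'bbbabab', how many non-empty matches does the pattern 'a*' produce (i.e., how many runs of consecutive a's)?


Pattern 'a*' matches zero or more a's. We want non-empty runs of consecutive a's.
String: 'bbbabab'
Walking through the string to find runs of a's:
  Run 1: positions 3-3 -> 'a'
  Run 2: positions 5-5 -> 'a'
Non-empty runs found: ['a', 'a']
Count: 2

2


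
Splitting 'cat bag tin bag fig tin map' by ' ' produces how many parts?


Splitting by ' ' breaks the string at each occurrence of the separator.
Text: 'cat bag tin bag fig tin map'
Parts after split:
  Part 1: 'cat'
  Part 2: 'bag'
  Part 3: 'tin'
  Part 4: 'bag'
  Part 5: 'fig'
  Part 6: 'tin'
  Part 7: 'map'
Total parts: 7

7


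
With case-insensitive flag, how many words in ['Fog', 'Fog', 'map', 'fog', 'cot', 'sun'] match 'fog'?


Case-insensitive matching: compare each word's lowercase form to 'fog'.
  'Fog' -> lower='fog' -> MATCH
  'Fog' -> lower='fog' -> MATCH
  'map' -> lower='map' -> no
  'fog' -> lower='fog' -> MATCH
  'cot' -> lower='cot' -> no
  'sun' -> lower='sun' -> no
Matches: ['Fog', 'Fog', 'fog']
Count: 3

3


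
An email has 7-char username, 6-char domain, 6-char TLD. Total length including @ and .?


An email address has format: username@domain.tld
Username length: 7
'@' character: 1
Domain length: 6
'.' character: 1
TLD length: 6
Total = 7 + 1 + 6 + 1 + 6 = 21

21


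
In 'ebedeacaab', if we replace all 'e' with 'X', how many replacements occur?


re.sub('e', 'X', text) replaces every occurrence of 'e' with 'X'.
Text: 'ebedeacaab'
Scanning for 'e':
  pos 0: 'e' -> replacement #1
  pos 2: 'e' -> replacement #2
  pos 4: 'e' -> replacement #3
Total replacements: 3

3


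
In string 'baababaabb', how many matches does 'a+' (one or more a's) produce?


Pattern 'a+' matches one or more consecutive a's.
String: 'baababaabb'
Scanning for runs of a:
  Match 1: 'aa' (length 2)
  Match 2: 'a' (length 1)
  Match 3: 'aa' (length 2)
Total matches: 3

3


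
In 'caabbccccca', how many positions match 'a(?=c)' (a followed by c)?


Lookahead 'a(?=c)' matches 'a' only when followed by 'c'.
String: 'caabbccccca'
Checking each position where char is 'a':
  pos 1: 'a' -> no (next='a')
  pos 2: 'a' -> no (next='b')
Matching positions: []
Count: 0

0


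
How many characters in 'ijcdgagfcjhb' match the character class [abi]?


Character class [abi] matches any of: {a, b, i}
Scanning string 'ijcdgagfcjhb' character by character:
  pos 0: 'i' -> MATCH
  pos 1: 'j' -> no
  pos 2: 'c' -> no
  pos 3: 'd' -> no
  pos 4: 'g' -> no
  pos 5: 'a' -> MATCH
  pos 6: 'g' -> no
  pos 7: 'f' -> no
  pos 8: 'c' -> no
  pos 9: 'j' -> no
  pos 10: 'h' -> no
  pos 11: 'b' -> MATCH
Total matches: 3

3


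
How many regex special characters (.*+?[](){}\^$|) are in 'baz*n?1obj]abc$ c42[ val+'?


Regex special characters are: . * + ? [ ] ( ) { } \ ^ $ |
Scanning 'baz*n?1obj]abc$ c42[ val+':
  pos 3: '*' -> SPECIAL
  pos 5: '?' -> SPECIAL
  pos 10: ']' -> SPECIAL
  pos 14: '$' -> SPECIAL
  pos 19: '[' -> SPECIAL
  pos 24: '+' -> SPECIAL
Special chars found: ['*', '?', ']', '$', '[', '+']
Total: 6

6


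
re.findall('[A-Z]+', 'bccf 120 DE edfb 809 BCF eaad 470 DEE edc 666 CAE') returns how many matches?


Pattern '[A-Z]+' finds one or more uppercase letters.
Text: 'bccf 120 DE edfb 809 BCF eaad 470 DEE edc 666 CAE'
Scanning for matches:
  Match 1: 'DE'
  Match 2: 'BCF'
  Match 3: 'DEE'
  Match 4: 'CAE'
Total matches: 4

4


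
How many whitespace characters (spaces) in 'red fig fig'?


\s matches whitespace characters (spaces, tabs, etc.).
Text: 'red fig fig'
This text has 3 words separated by spaces.
Number of spaces = number of words - 1 = 3 - 1 = 2

2


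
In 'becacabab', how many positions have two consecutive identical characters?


Looking for consecutive identical characters in 'becacabab':
  pos 0-1: 'b' vs 'e' -> different
  pos 1-2: 'e' vs 'c' -> different
  pos 2-3: 'c' vs 'a' -> different
  pos 3-4: 'a' vs 'c' -> different
  pos 4-5: 'c' vs 'a' -> different
  pos 5-6: 'a' vs 'b' -> different
  pos 6-7: 'b' vs 'a' -> different
  pos 7-8: 'a' vs 'b' -> different
Consecutive identical pairs: []
Count: 0

0


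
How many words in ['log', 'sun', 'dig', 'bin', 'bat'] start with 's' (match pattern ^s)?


Pattern ^s anchors to start of word. Check which words begin with 's':
  'log' -> no
  'sun' -> MATCH (starts with 's')
  'dig' -> no
  'bin' -> no
  'bat' -> no
Matching words: ['sun']
Count: 1

1


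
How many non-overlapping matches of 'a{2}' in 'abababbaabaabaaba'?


Pattern 'a{2}' matches exactly 2 consecutive a's (greedy, non-overlapping).
String: 'abababbaabaabaaba'
Scanning for runs of a's:
  Run at pos 0: 'a' (length 1) -> 0 match(es)
  Run at pos 2: 'a' (length 1) -> 0 match(es)
  Run at pos 4: 'a' (length 1) -> 0 match(es)
  Run at pos 7: 'aa' (length 2) -> 1 match(es)
  Run at pos 10: 'aa' (length 2) -> 1 match(es)
  Run at pos 13: 'aa' (length 2) -> 1 match(es)
  Run at pos 16: 'a' (length 1) -> 0 match(es)
Matches found: ['aa', 'aa', 'aa']
Total: 3

3


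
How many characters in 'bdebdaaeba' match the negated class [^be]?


Negated class [^be] matches any char NOT in {b, e}
Scanning 'bdebdaaeba':
  pos 0: 'b' -> no (excluded)
  pos 1: 'd' -> MATCH
  pos 2: 'e' -> no (excluded)
  pos 3: 'b' -> no (excluded)
  pos 4: 'd' -> MATCH
  pos 5: 'a' -> MATCH
  pos 6: 'a' -> MATCH
  pos 7: 'e' -> no (excluded)
  pos 8: 'b' -> no (excluded)
  pos 9: 'a' -> MATCH
Total matches: 5

5


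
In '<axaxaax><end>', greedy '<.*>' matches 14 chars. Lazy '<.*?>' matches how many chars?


Greedy '<.*>' tries to match as MUCH as possible.
Lazy '<.*?>' tries to match as LITTLE as possible.

String: '<axaxaax><end>'
Greedy '<.*>' starts at first '<' and extends to the LAST '>': '<axaxaax><end>' (14 chars)
Lazy '<.*?>' starts at first '<' and stops at the FIRST '>': '<axaxaax>' (9 chars)

9


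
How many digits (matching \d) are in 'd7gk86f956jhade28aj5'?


\d matches any digit 0-9.
Scanning 'd7gk86f956jhade28aj5':
  pos 1: '7' -> DIGIT
  pos 4: '8' -> DIGIT
  pos 5: '6' -> DIGIT
  pos 7: '9' -> DIGIT
  pos 8: '5' -> DIGIT
  pos 9: '6' -> DIGIT
  pos 15: '2' -> DIGIT
  pos 16: '8' -> DIGIT
  pos 19: '5' -> DIGIT
Digits found: ['7', '8', '6', '9', '5', '6', '2', '8', '5']
Total: 9

9


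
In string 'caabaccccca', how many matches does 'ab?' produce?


Pattern 'ab?' matches 'a' optionally followed by 'b'.
String: 'caabaccccca'
Scanning left to right for 'a' then checking next char:
  Match 1: 'a' (a not followed by b)
  Match 2: 'ab' (a followed by b)
  Match 3: 'a' (a not followed by b)
  Match 4: 'a' (a not followed by b)
Total matches: 4

4


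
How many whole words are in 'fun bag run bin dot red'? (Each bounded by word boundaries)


Word boundaries (\b) mark the start/end of each word.
Text: 'fun bag run bin dot red'
Splitting by whitespace:
  Word 1: 'fun'
  Word 2: 'bag'
  Word 3: 'run'
  Word 4: 'bin'
  Word 5: 'dot'
  Word 6: 'red'
Total whole words: 6

6


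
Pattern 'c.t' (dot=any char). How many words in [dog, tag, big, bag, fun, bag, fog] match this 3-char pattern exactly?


Pattern 'c.t' means: starts with 'c', any single char, ends with 't'.
Checking each word (must be exactly 3 chars):
  'dog' (len=3): no
  'tag' (len=3): no
  'big' (len=3): no
  'bag' (len=3): no
  'fun' (len=3): no
  'bag' (len=3): no
  'fog' (len=3): no
Matching words: []
Total: 0

0


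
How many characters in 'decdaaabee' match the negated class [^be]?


Negated class [^be] matches any char NOT in {b, e}
Scanning 'decdaaabee':
  pos 0: 'd' -> MATCH
  pos 1: 'e' -> no (excluded)
  pos 2: 'c' -> MATCH
  pos 3: 'd' -> MATCH
  pos 4: 'a' -> MATCH
  pos 5: 'a' -> MATCH
  pos 6: 'a' -> MATCH
  pos 7: 'b' -> no (excluded)
  pos 8: 'e' -> no (excluded)
  pos 9: 'e' -> no (excluded)
Total matches: 6

6


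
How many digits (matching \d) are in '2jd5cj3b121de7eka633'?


\d matches any digit 0-9.
Scanning '2jd5cj3b121de7eka633':
  pos 0: '2' -> DIGIT
  pos 3: '5' -> DIGIT
  pos 6: '3' -> DIGIT
  pos 8: '1' -> DIGIT
  pos 9: '2' -> DIGIT
  pos 10: '1' -> DIGIT
  pos 13: '7' -> DIGIT
  pos 17: '6' -> DIGIT
  pos 18: '3' -> DIGIT
  pos 19: '3' -> DIGIT
Digits found: ['2', '5', '3', '1', '2', '1', '7', '6', '3', '3']
Total: 10

10


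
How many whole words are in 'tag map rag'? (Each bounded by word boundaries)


Word boundaries (\b) mark the start/end of each word.
Text: 'tag map rag'
Splitting by whitespace:
  Word 1: 'tag'
  Word 2: 'map'
  Word 3: 'rag'
Total whole words: 3

3


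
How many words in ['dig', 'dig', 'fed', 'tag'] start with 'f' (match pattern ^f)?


Pattern ^f anchors to start of word. Check which words begin with 'f':
  'dig' -> no
  'dig' -> no
  'fed' -> MATCH (starts with 'f')
  'tag' -> no
Matching words: ['fed']
Count: 1

1


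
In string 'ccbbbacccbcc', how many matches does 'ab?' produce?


Pattern 'ab?' matches 'a' optionally followed by 'b'.
String: 'ccbbbacccbcc'
Scanning left to right for 'a' then checking next char:
  Match 1: 'a' (a not followed by b)
Total matches: 1

1


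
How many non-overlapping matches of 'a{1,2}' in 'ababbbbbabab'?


Pattern 'a{1,2}' matches between 1 and 2 consecutive a's (greedy).
String: 'ababbbbbabab'
Finding runs of a's and applying greedy matching:
  Run at pos 0: 'a' (length 1)
  Run at pos 2: 'a' (length 1)
  Run at pos 8: 'a' (length 1)
  Run at pos 10: 'a' (length 1)
Matches: ['a', 'a', 'a', 'a']
Count: 4

4


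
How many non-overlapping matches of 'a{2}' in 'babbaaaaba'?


Pattern 'a{2}' matches exactly 2 consecutive a's (greedy, non-overlapping).
String: 'babbaaaaba'
Scanning for runs of a's:
  Run at pos 1: 'a' (length 1) -> 0 match(es)
  Run at pos 4: 'aaaa' (length 4) -> 2 match(es)
  Run at pos 9: 'a' (length 1) -> 0 match(es)
Matches found: ['aa', 'aa']
Total: 2

2


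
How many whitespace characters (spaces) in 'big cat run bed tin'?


\s matches whitespace characters (spaces, tabs, etc.).
Text: 'big cat run bed tin'
This text has 5 words separated by spaces.
Number of spaces = number of words - 1 = 5 - 1 = 4

4


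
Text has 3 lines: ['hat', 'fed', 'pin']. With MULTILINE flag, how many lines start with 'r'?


With MULTILINE flag, ^ matches the start of each line.
Lines: ['hat', 'fed', 'pin']
Checking which lines start with 'r':
  Line 1: 'hat' -> no
  Line 2: 'fed' -> no
  Line 3: 'pin' -> no
Matching lines: []
Count: 0

0


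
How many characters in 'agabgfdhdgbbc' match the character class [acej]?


Character class [acej] matches any of: {a, c, e, j}
Scanning string 'agabgfdhdgbbc' character by character:
  pos 0: 'a' -> MATCH
  pos 1: 'g' -> no
  pos 2: 'a' -> MATCH
  pos 3: 'b' -> no
  pos 4: 'g' -> no
  pos 5: 'f' -> no
  pos 6: 'd' -> no
  pos 7: 'h' -> no
  pos 8: 'd' -> no
  pos 9: 'g' -> no
  pos 10: 'b' -> no
  pos 11: 'b' -> no
  pos 12: 'c' -> MATCH
Total matches: 3

3


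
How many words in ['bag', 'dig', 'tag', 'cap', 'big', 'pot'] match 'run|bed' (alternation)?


Alternation 'run|bed' matches either 'run' or 'bed'.
Checking each word:
  'bag' -> no
  'dig' -> no
  'tag' -> no
  'cap' -> no
  'big' -> no
  'pot' -> no
Matches: []
Count: 0

0


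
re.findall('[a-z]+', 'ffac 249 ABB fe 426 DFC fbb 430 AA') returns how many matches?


Pattern '[a-z]+' finds one or more lowercase letters.
Text: 'ffac 249 ABB fe 426 DFC fbb 430 AA'
Scanning for matches:
  Match 1: 'ffac'
  Match 2: 'fe'
  Match 3: 'fbb'
Total matches: 3

3


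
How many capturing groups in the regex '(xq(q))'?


To count capturing groups, count each '(' that starts a group.
Pattern: '(xq(q))'
Walking through the pattern:
  Position 0: '(' -> group #1
  Position 3: '(' -> group #2
Total capturing groups: 2

2


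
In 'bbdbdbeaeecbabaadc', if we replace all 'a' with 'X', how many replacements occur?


re.sub('a', 'X', text) replaces every occurrence of 'a' with 'X'.
Text: 'bbdbdbeaeecbabaadc'
Scanning for 'a':
  pos 7: 'a' -> replacement #1
  pos 12: 'a' -> replacement #2
  pos 14: 'a' -> replacement #3
  pos 15: 'a' -> replacement #4
Total replacements: 4

4


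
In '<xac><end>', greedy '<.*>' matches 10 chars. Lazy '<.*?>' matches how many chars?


Greedy '<.*>' tries to match as MUCH as possible.
Lazy '<.*?>' tries to match as LITTLE as possible.

String: '<xac><end>'
Greedy '<.*>' starts at first '<' and extends to the LAST '>': '<xac><end>' (10 chars)
Lazy '<.*?>' starts at first '<' and stops at the FIRST '>': '<xac>' (5 chars)

5


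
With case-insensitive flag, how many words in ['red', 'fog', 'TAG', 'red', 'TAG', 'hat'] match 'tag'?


Case-insensitive matching: compare each word's lowercase form to 'tag'.
  'red' -> lower='red' -> no
  'fog' -> lower='fog' -> no
  'TAG' -> lower='tag' -> MATCH
  'red' -> lower='red' -> no
  'TAG' -> lower='tag' -> MATCH
  'hat' -> lower='hat' -> no
Matches: ['TAG', 'TAG']
Count: 2

2


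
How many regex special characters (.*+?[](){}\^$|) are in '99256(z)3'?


Regex special characters are: . * + ? [ ] ( ) { } \ ^ $ |
Scanning '99256(z)3':
  pos 5: '(' -> SPECIAL
  pos 7: ')' -> SPECIAL
Special chars found: ['(', ')']
Total: 2

2


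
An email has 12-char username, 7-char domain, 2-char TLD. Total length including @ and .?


An email address has format: username@domain.tld
Username length: 12
'@' character: 1
Domain length: 7
'.' character: 1
TLD length: 2
Total = 12 + 1 + 7 + 1 + 2 = 23

23


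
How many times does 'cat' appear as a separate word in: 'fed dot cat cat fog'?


Scanning each word for exact match 'cat':
  Word 1: 'fed' -> no
  Word 2: 'dot' -> no
  Word 3: 'cat' -> MATCH
  Word 4: 'cat' -> MATCH
  Word 5: 'fog' -> no
Total matches: 2

2


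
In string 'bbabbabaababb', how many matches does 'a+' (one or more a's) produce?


Pattern 'a+' matches one or more consecutive a's.
String: 'bbabbabaababb'
Scanning for runs of a:
  Match 1: 'a' (length 1)
  Match 2: 'a' (length 1)
  Match 3: 'aa' (length 2)
  Match 4: 'a' (length 1)
Total matches: 4

4


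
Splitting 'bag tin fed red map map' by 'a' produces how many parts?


Splitting by 'a' breaks the string at each occurrence of the separator.
Text: 'bag tin fed red map map'
Parts after split:
  Part 1: 'b'
  Part 2: 'g tin fed red m'
  Part 3: 'p m'
  Part 4: 'p'
Total parts: 4

4


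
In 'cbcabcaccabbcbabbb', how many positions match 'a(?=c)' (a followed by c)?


Lookahead 'a(?=c)' matches 'a' only when followed by 'c'.
String: 'cbcabcaccabbcbabbb'
Checking each position where char is 'a':
  pos 3: 'a' -> no (next='b')
  pos 6: 'a' -> MATCH (next='c')
  pos 9: 'a' -> no (next='b')
  pos 14: 'a' -> no (next='b')
Matching positions: [6]
Count: 1

1


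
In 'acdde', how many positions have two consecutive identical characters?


Looking for consecutive identical characters in 'acdde':
  pos 0-1: 'a' vs 'c' -> different
  pos 1-2: 'c' vs 'd' -> different
  pos 2-3: 'd' vs 'd' -> MATCH ('dd')
  pos 3-4: 'd' vs 'e' -> different
Consecutive identical pairs: ['dd']
Count: 1

1


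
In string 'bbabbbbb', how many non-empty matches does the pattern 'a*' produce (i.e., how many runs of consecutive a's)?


Pattern 'a*' matches zero or more a's. We want non-empty runs of consecutive a's.
String: 'bbabbbbb'
Walking through the string to find runs of a's:
  Run 1: positions 2-2 -> 'a'
Non-empty runs found: ['a']
Count: 1

1


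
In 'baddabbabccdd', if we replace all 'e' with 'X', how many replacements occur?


re.sub('e', 'X', text) replaces every occurrence of 'e' with 'X'.
Text: 'baddabbabccdd'
Scanning for 'e':
Total replacements: 0

0


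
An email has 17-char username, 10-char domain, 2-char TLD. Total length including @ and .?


An email address has format: username@domain.tld
Username length: 17
'@' character: 1
Domain length: 10
'.' character: 1
TLD length: 2
Total = 17 + 1 + 10 + 1 + 2 = 31

31


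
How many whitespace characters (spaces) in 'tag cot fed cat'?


\s matches whitespace characters (spaces, tabs, etc.).
Text: 'tag cot fed cat'
This text has 4 words separated by spaces.
Number of spaces = number of words - 1 = 4 - 1 = 3

3


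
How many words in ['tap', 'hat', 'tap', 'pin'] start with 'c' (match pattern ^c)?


Pattern ^c anchors to start of word. Check which words begin with 'c':
  'tap' -> no
  'hat' -> no
  'tap' -> no
  'pin' -> no
Matching words: []
Count: 0

0


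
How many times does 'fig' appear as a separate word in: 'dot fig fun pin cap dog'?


Scanning each word for exact match 'fig':
  Word 1: 'dot' -> no
  Word 2: 'fig' -> MATCH
  Word 3: 'fun' -> no
  Word 4: 'pin' -> no
  Word 5: 'cap' -> no
  Word 6: 'dog' -> no
Total matches: 1

1


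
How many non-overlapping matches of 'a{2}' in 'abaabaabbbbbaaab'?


Pattern 'a{2}' matches exactly 2 consecutive a's (greedy, non-overlapping).
String: 'abaabaabbbbbaaab'
Scanning for runs of a's:
  Run at pos 0: 'a' (length 1) -> 0 match(es)
  Run at pos 2: 'aa' (length 2) -> 1 match(es)
  Run at pos 5: 'aa' (length 2) -> 1 match(es)
  Run at pos 12: 'aaa' (length 3) -> 1 match(es)
Matches found: ['aa', 'aa', 'aa']
Total: 3

3


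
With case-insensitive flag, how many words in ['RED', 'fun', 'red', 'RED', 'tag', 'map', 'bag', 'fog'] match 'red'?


Case-insensitive matching: compare each word's lowercase form to 'red'.
  'RED' -> lower='red' -> MATCH
  'fun' -> lower='fun' -> no
  'red' -> lower='red' -> MATCH
  'RED' -> lower='red' -> MATCH
  'tag' -> lower='tag' -> no
  'map' -> lower='map' -> no
  'bag' -> lower='bag' -> no
  'fog' -> lower='fog' -> no
Matches: ['RED', 'red', 'RED']
Count: 3

3


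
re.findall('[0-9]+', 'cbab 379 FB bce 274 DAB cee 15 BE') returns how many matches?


Pattern '[0-9]+' finds one or more digits.
Text: 'cbab 379 FB bce 274 DAB cee 15 BE'
Scanning for matches:
  Match 1: '379'
  Match 2: '274'
  Match 3: '15'
Total matches: 3

3


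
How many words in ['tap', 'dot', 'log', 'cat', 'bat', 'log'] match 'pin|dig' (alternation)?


Alternation 'pin|dig' matches either 'pin' or 'dig'.
Checking each word:
  'tap' -> no
  'dot' -> no
  'log' -> no
  'cat' -> no
  'bat' -> no
  'log' -> no
Matches: []
Count: 0

0


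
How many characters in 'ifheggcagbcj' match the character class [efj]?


Character class [efj] matches any of: {e, f, j}
Scanning string 'ifheggcagbcj' character by character:
  pos 0: 'i' -> no
  pos 1: 'f' -> MATCH
  pos 2: 'h' -> no
  pos 3: 'e' -> MATCH
  pos 4: 'g' -> no
  pos 5: 'g' -> no
  pos 6: 'c' -> no
  pos 7: 'a' -> no
  pos 8: 'g' -> no
  pos 9: 'b' -> no
  pos 10: 'c' -> no
  pos 11: 'j' -> MATCH
Total matches: 3

3


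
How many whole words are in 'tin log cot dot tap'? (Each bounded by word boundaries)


Word boundaries (\b) mark the start/end of each word.
Text: 'tin log cot dot tap'
Splitting by whitespace:
  Word 1: 'tin'
  Word 2: 'log'
  Word 3: 'cot'
  Word 4: 'dot'
  Word 5: 'tap'
Total whole words: 5

5


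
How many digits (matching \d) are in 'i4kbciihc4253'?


\d matches any digit 0-9.
Scanning 'i4kbciihc4253':
  pos 1: '4' -> DIGIT
  pos 9: '4' -> DIGIT
  pos 10: '2' -> DIGIT
  pos 11: '5' -> DIGIT
  pos 12: '3' -> DIGIT
Digits found: ['4', '4', '2', '5', '3']
Total: 5

5


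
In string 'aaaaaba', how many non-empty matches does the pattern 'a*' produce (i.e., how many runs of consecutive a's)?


Pattern 'a*' matches zero or more a's. We want non-empty runs of consecutive a's.
String: 'aaaaaba'
Walking through the string to find runs of a's:
  Run 1: positions 0-4 -> 'aaaaa'
  Run 2: positions 6-6 -> 'a'
Non-empty runs found: ['aaaaa', 'a']
Count: 2

2


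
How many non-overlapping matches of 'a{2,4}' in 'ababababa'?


Pattern 'a{2,4}' matches between 2 and 4 consecutive a's (greedy).
String: 'ababababa'
Finding runs of a's and applying greedy matching:
  Run at pos 0: 'a' (length 1)
  Run at pos 2: 'a' (length 1)
  Run at pos 4: 'a' (length 1)
  Run at pos 6: 'a' (length 1)
  Run at pos 8: 'a' (length 1)
Matches: []
Count: 0

0


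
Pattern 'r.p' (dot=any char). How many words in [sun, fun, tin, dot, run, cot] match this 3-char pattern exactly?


Pattern 'r.p' means: starts with 'r', any single char, ends with 'p'.
Checking each word (must be exactly 3 chars):
  'sun' (len=3): no
  'fun' (len=3): no
  'tin' (len=3): no
  'dot' (len=3): no
  'run' (len=3): no
  'cot' (len=3): no
Matching words: []
Total: 0

0


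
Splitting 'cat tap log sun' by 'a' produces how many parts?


Splitting by 'a' breaks the string at each occurrence of the separator.
Text: 'cat tap log sun'
Parts after split:
  Part 1: 'c'
  Part 2: 't t'
  Part 3: 'p log sun'
Total parts: 3

3


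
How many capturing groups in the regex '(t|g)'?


To count capturing groups, count each '(' that starts a group.
Pattern: '(t|g)'
Walking through the pattern:
  Position 0: '(' -> group #1
Total capturing groups: 1

1


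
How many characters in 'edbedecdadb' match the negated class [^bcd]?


Negated class [^bcd] matches any char NOT in {b, c, d}
Scanning 'edbedecdadb':
  pos 0: 'e' -> MATCH
  pos 1: 'd' -> no (excluded)
  pos 2: 'b' -> no (excluded)
  pos 3: 'e' -> MATCH
  pos 4: 'd' -> no (excluded)
  pos 5: 'e' -> MATCH
  pos 6: 'c' -> no (excluded)
  pos 7: 'd' -> no (excluded)
  pos 8: 'a' -> MATCH
  pos 9: 'd' -> no (excluded)
  pos 10: 'b' -> no (excluded)
Total matches: 4

4


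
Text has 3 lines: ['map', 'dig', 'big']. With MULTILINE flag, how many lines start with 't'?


With MULTILINE flag, ^ matches the start of each line.
Lines: ['map', 'dig', 'big']
Checking which lines start with 't':
  Line 1: 'map' -> no
  Line 2: 'dig' -> no
  Line 3: 'big' -> no
Matching lines: []
Count: 0

0


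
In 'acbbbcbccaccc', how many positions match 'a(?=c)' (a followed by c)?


Lookahead 'a(?=c)' matches 'a' only when followed by 'c'.
String: 'acbbbcbccaccc'
Checking each position where char is 'a':
  pos 0: 'a' -> MATCH (next='c')
  pos 9: 'a' -> MATCH (next='c')
Matching positions: [0, 9]
Count: 2

2


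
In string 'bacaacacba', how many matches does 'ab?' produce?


Pattern 'ab?' matches 'a' optionally followed by 'b'.
String: 'bacaacacba'
Scanning left to right for 'a' then checking next char:
  Match 1: 'a' (a not followed by b)
  Match 2: 'a' (a not followed by b)
  Match 3: 'a' (a not followed by b)
  Match 4: 'a' (a not followed by b)
  Match 5: 'a' (a not followed by b)
Total matches: 5

5


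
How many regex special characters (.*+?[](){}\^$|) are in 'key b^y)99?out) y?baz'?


Regex special characters are: . * + ? [ ] ( ) { } \ ^ $ |
Scanning 'key b^y)99?out) y?baz':
  pos 5: '^' -> SPECIAL
  pos 7: ')' -> SPECIAL
  pos 10: '?' -> SPECIAL
  pos 14: ')' -> SPECIAL
  pos 17: '?' -> SPECIAL
Special chars found: ['^', ')', '?', ')', '?']
Total: 5

5


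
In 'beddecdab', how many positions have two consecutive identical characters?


Looking for consecutive identical characters in 'beddecdab':
  pos 0-1: 'b' vs 'e' -> different
  pos 1-2: 'e' vs 'd' -> different
  pos 2-3: 'd' vs 'd' -> MATCH ('dd')
  pos 3-4: 'd' vs 'e' -> different
  pos 4-5: 'e' vs 'c' -> different
  pos 5-6: 'c' vs 'd' -> different
  pos 6-7: 'd' vs 'a' -> different
  pos 7-8: 'a' vs 'b' -> different
Consecutive identical pairs: ['dd']
Count: 1

1


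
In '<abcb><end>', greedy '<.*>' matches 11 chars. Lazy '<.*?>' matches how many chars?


Greedy '<.*>' tries to match as MUCH as possible.
Lazy '<.*?>' tries to match as LITTLE as possible.

String: '<abcb><end>'
Greedy '<.*>' starts at first '<' and extends to the LAST '>': '<abcb><end>' (11 chars)
Lazy '<.*?>' starts at first '<' and stops at the FIRST '>': '<abcb>' (6 chars)

6


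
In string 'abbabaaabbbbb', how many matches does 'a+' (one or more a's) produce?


Pattern 'a+' matches one or more consecutive a's.
String: 'abbabaaabbbbb'
Scanning for runs of a:
  Match 1: 'a' (length 1)
  Match 2: 'a' (length 1)
  Match 3: 'aaa' (length 3)
Total matches: 3

3


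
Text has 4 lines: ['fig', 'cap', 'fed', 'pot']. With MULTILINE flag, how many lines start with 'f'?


With MULTILINE flag, ^ matches the start of each line.
Lines: ['fig', 'cap', 'fed', 'pot']
Checking which lines start with 'f':
  Line 1: 'fig' -> MATCH
  Line 2: 'cap' -> no
  Line 3: 'fed' -> MATCH
  Line 4: 'pot' -> no
Matching lines: ['fig', 'fed']
Count: 2

2


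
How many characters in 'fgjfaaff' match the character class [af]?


Character class [af] matches any of: {a, f}
Scanning string 'fgjfaaff' character by character:
  pos 0: 'f' -> MATCH
  pos 1: 'g' -> no
  pos 2: 'j' -> no
  pos 3: 'f' -> MATCH
  pos 4: 'a' -> MATCH
  pos 5: 'a' -> MATCH
  pos 6: 'f' -> MATCH
  pos 7: 'f' -> MATCH
Total matches: 6

6


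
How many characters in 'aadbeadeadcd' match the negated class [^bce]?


Negated class [^bce] matches any char NOT in {b, c, e}
Scanning 'aadbeadeadcd':
  pos 0: 'a' -> MATCH
  pos 1: 'a' -> MATCH
  pos 2: 'd' -> MATCH
  pos 3: 'b' -> no (excluded)
  pos 4: 'e' -> no (excluded)
  pos 5: 'a' -> MATCH
  pos 6: 'd' -> MATCH
  pos 7: 'e' -> no (excluded)
  pos 8: 'a' -> MATCH
  pos 9: 'd' -> MATCH
  pos 10: 'c' -> no (excluded)
  pos 11: 'd' -> MATCH
Total matches: 8

8


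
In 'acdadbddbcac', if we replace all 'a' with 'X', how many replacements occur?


re.sub('a', 'X', text) replaces every occurrence of 'a' with 'X'.
Text: 'acdadbddbcac'
Scanning for 'a':
  pos 0: 'a' -> replacement #1
  pos 3: 'a' -> replacement #2
  pos 10: 'a' -> replacement #3
Total replacements: 3

3


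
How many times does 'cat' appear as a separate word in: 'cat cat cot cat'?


Scanning each word for exact match 'cat':
  Word 1: 'cat' -> MATCH
  Word 2: 'cat' -> MATCH
  Word 3: 'cot' -> no
  Word 4: 'cat' -> MATCH
Total matches: 3

3


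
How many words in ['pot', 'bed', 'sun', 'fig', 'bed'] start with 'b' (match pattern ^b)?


Pattern ^b anchors to start of word. Check which words begin with 'b':
  'pot' -> no
  'bed' -> MATCH (starts with 'b')
  'sun' -> no
  'fig' -> no
  'bed' -> MATCH (starts with 'b')
Matching words: ['bed', 'bed']
Count: 2

2


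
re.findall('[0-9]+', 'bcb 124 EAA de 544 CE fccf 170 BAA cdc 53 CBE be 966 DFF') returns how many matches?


Pattern '[0-9]+' finds one or more digits.
Text: 'bcb 124 EAA de 544 CE fccf 170 BAA cdc 53 CBE be 966 DFF'
Scanning for matches:
  Match 1: '124'
  Match 2: '544'
  Match 3: '170'
  Match 4: '53'
  Match 5: '966'
Total matches: 5

5


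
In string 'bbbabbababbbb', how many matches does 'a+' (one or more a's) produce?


Pattern 'a+' matches one or more consecutive a's.
String: 'bbbabbababbbb'
Scanning for runs of a:
  Match 1: 'a' (length 1)
  Match 2: 'a' (length 1)
  Match 3: 'a' (length 1)
Total matches: 3

3


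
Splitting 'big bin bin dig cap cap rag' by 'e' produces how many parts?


Splitting by 'e' breaks the string at each occurrence of the separator.
Text: 'big bin bin dig cap cap rag'
Parts after split:
  Part 1: 'big bin bin dig cap cap rag'
Total parts: 1

1


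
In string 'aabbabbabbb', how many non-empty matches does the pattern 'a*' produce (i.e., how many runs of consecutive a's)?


Pattern 'a*' matches zero or more a's. We want non-empty runs of consecutive a's.
String: 'aabbabbabbb'
Walking through the string to find runs of a's:
  Run 1: positions 0-1 -> 'aa'
  Run 2: positions 4-4 -> 'a'
  Run 3: positions 7-7 -> 'a'
Non-empty runs found: ['aa', 'a', 'a']
Count: 3

3


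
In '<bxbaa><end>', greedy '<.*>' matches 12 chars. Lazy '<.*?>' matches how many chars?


Greedy '<.*>' tries to match as MUCH as possible.
Lazy '<.*?>' tries to match as LITTLE as possible.

String: '<bxbaa><end>'
Greedy '<.*>' starts at first '<' and extends to the LAST '>': '<bxbaa><end>' (12 chars)
Lazy '<.*?>' starts at first '<' and stops at the FIRST '>': '<bxbaa>' (7 chars)

7


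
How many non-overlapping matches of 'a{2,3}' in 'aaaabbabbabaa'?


Pattern 'a{2,3}' matches between 2 and 3 consecutive a's (greedy).
String: 'aaaabbabbabaa'
Finding runs of a's and applying greedy matching:
  Run at pos 0: 'aaaa' (length 4)
  Run at pos 6: 'a' (length 1)
  Run at pos 9: 'a' (length 1)
  Run at pos 11: 'aa' (length 2)
Matches: ['aaa', 'aa']
Count: 2

2


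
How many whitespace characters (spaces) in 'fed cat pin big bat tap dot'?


\s matches whitespace characters (spaces, tabs, etc.).
Text: 'fed cat pin big bat tap dot'
This text has 7 words separated by spaces.
Number of spaces = number of words - 1 = 7 - 1 = 6

6


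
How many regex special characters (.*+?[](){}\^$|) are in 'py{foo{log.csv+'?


Regex special characters are: . * + ? [ ] ( ) { } \ ^ $ |
Scanning 'py{foo{log.csv+':
  pos 2: '{' -> SPECIAL
  pos 6: '{' -> SPECIAL
  pos 10: '.' -> SPECIAL
  pos 14: '+' -> SPECIAL
Special chars found: ['{', '{', '.', '+']
Total: 4

4


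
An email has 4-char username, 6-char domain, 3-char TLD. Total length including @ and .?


An email address has format: username@domain.tld
Username length: 4
'@' character: 1
Domain length: 6
'.' character: 1
TLD length: 3
Total = 4 + 1 + 6 + 1 + 3 = 15

15
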